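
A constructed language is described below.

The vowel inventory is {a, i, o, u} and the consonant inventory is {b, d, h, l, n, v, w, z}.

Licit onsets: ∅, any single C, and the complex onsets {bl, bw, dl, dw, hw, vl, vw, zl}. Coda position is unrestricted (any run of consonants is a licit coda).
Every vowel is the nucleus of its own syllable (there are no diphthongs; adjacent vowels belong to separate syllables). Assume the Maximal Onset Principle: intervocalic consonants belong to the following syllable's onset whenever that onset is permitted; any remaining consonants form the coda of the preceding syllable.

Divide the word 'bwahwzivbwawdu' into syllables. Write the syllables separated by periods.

bwahw.ziv.bwaw.du

Nuclei (vowels): a, i, a, u → 4 syllables.
V1 /a/ – V2 /i/: cluster /hwz/ — the longest permitted-onset suffix is /z/; onset = /z/, preceding coda = /hw/.
V2 /i/ – V3 /a/: /vbw/ — longest licit onset from the right is /bw/, leaving /v/ as coda.
V3 /a/ – V4 /u/: /wd/; trying suffixes from longest down, /d/ is the first permitted one, so coda /w/ | onset /d/.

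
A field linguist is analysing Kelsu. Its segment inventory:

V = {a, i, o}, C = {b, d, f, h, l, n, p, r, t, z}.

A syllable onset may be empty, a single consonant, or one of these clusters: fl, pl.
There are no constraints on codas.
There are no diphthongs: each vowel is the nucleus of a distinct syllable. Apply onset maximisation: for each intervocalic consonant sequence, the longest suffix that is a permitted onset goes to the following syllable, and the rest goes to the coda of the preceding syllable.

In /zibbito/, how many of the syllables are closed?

Vowels present: i, i, o; each is a nucleus, giving 3 syllables.
V1 /i/ – V2 /i/: /bb/; trying suffixes from longest down, /b/ is the first permitted one, so coda /b/ | onset /b/.
V2 /i/ – V3 /o/: /t/ is a single consonant, so it becomes the next onset.
Result: zib.bi.to.
Classifying each syllable: /zib/ (closed), /bi/ (open), /to/ (open).
Closed syllables: 1.

1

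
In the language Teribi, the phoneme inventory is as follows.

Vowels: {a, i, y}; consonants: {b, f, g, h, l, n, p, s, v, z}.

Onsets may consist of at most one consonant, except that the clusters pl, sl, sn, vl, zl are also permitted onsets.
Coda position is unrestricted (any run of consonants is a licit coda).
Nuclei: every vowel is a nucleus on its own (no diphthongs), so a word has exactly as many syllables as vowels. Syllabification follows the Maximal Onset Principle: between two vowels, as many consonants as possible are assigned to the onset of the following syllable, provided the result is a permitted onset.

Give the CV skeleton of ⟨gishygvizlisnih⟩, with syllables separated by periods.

Vowels present: i, y, i, i, i; each is a nucleus, giving 5 syllables.
V1 /i/ – V2 /y/: /sh/ splits as /s/ + /h/ (/h/ is the longest suffix that is a licit onset).
V2 /y/ – V3 /i/: /gv/; trying suffixes from longest down, /v/ is the first permitted one, so coda /g/ | onset /v/.
V3 /i/ – V4 /i/: cluster /zl/ — /zl/ is itself a permitted onset, so the whole cluster goes right; preceding coda = ∅.
V4 /i/ – V5 /i/: /sn/ — entire cluster is a permitted onset → onset /sn/, coda ∅.
Syllabification: gis.hyg.vi.zli.snih.
Mapping each syllable to C/V: /gis/ → CVC, /hyg/ → CVC, /vi/ → CV, /zli/ → CCV, /snih/ → CCVC.

CVC.CVC.CV.CCV.CCVC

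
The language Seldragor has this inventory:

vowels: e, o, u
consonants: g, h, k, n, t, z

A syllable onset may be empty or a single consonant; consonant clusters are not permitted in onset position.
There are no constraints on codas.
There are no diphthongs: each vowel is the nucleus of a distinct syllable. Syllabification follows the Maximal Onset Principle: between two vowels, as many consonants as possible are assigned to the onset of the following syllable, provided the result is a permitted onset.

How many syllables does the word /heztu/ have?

Nuclei (vowels): e, u → 2 syllables.

2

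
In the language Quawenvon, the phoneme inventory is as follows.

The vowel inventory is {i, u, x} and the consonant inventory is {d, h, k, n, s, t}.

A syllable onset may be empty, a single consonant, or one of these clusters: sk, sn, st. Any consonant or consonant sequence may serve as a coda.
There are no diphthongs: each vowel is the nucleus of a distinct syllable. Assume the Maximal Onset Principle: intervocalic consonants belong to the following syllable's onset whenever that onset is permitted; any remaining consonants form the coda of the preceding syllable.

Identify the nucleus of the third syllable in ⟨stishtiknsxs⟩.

x

Nuclei (vowels): i, i, x → 3 syllables.
The third nucleus (vowel 3 from the left) is /x/.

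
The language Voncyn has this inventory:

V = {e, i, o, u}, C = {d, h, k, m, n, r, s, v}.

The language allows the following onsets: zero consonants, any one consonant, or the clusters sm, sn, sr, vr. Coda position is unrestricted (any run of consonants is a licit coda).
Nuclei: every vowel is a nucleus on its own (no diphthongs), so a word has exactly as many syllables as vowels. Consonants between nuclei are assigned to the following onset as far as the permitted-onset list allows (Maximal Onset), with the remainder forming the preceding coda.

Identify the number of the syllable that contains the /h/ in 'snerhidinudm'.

2

Vowels present: e, i, i, u; each is a nucleus, giving 4 syllables.
V1 /e/ – V2 /i/: /rh/ — longest licit onset from the right is /h/, leaving /r/ as coda.
V2 /i/ – V3 /i/: /d/ → onset of the next syllable (single consonants are always licit onsets).
V3 /i/ – V4 /u/: /n/ → onset of the next syllable (single consonants are always licit onsets).
Result: sner.hi.di.nudm.
The /h/ is in the onset of syllable 2 (/hi/).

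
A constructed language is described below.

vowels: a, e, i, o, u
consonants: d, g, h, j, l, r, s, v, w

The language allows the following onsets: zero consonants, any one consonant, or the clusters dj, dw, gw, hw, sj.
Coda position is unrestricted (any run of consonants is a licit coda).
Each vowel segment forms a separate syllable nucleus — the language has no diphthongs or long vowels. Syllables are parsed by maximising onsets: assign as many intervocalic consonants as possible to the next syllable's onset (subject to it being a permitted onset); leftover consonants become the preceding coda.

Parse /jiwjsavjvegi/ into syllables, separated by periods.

jiwj.savj.ve.gi

Vowels present: i, a, e, i; each is a nucleus, giving 4 syllables.
/i…a/ gap (V1→V2): /wjs/; trying suffixes from longest down, /s/ is the first permitted one, so coda /wj/ | onset /s/.
/a…e/ gap (V2→V3): /vjv/ — longest licit onset from the right is /v/, leaving /vj/ as coda.
/e…i/ gap (V3→V4): /g/ is a single consonant, so it becomes the next onset.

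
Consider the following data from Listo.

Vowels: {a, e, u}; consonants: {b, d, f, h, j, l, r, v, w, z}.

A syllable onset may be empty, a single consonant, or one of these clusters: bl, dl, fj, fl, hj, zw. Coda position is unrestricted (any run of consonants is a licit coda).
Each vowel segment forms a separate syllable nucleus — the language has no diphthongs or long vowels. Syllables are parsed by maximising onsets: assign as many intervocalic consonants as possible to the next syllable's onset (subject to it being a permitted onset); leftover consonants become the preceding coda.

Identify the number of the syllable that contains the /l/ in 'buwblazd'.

2

Nuclei (vowels): u, a → 2 syllables.
σ1/σ2 boundary: /wbl/ splits as /w/ + /bl/ (/bl/ is the longest suffix that is a licit onset).
So the parse is buw.blazd.
The /l/ is in the onset of syllable 2 (/blazd/).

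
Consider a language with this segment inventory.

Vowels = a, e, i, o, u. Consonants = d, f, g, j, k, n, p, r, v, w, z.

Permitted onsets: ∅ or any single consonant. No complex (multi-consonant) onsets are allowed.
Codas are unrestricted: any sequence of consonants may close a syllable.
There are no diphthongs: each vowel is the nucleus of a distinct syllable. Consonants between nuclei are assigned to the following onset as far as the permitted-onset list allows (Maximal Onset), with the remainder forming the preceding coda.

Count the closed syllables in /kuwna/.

1

Nuclei (vowels): u, a → 2 syllables.
/u…a/ gap (V1→V2): cluster /wn/ — the longest permitted-onset suffix is /n/; onset = /n/, preceding coda = /w/.
Syllabification: kuw.na.
Classifying each syllable: /kuw/ (closed), /na/ (open).
Closed syllables: 1.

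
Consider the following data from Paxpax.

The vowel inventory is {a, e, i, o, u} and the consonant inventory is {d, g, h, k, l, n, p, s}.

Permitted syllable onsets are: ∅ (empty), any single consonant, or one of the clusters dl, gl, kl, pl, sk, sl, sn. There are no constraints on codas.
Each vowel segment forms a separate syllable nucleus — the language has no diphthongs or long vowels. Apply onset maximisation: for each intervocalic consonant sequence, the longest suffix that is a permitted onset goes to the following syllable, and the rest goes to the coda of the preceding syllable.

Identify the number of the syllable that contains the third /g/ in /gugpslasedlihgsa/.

Nuclei (vowels): u, a, e, i, a → 5 syllables.
/u…a/ gap (V1→V2): cluster /gpsl/ — the longest permitted-onset suffix is /sl/; onset = /sl/, preceding coda = /gp/.
/a…e/ gap (V2→V3): just /s/ — single C goes to the following onset.
/e…i/ gap (V3→V4): /dl/ — entire cluster is a permitted onset → onset /dl/, coda ∅.
/i…a/ gap (V4→V5): /hgs/ — longest licit onset from the right is /s/, leaving /hg/ as coda.
Syllabification: gugp.sla.se.dlihg.sa.
The third /g/ is in the coda of syllable 4 (/dlihg/).

4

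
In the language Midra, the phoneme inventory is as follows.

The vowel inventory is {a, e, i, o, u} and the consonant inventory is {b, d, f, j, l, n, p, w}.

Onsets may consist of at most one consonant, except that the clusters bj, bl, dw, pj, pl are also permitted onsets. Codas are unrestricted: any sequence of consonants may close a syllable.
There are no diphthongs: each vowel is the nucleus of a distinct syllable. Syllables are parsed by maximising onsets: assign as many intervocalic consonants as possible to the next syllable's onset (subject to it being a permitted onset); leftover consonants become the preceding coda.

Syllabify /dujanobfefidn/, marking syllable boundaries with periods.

Vowels present: u, a, o, e, i; each is a nucleus, giving 5 syllables.
Between /u/ (V1) and /a/ (V2): just /j/ — single C goes to the following onset.
Between /a/ (V2) and /o/ (V3): /n/ → onset of the next syllable (single consonants are always licit onsets).
Between /o/ (V3) and /e/ (V4): /bf/; trying suffixes from longest down, /f/ is the first permitted one, so coda /b/ | onset /f/.
Between /e/ (V4) and /i/ (V5): just /f/ — single C goes to the following onset.

du.ja.nob.fe.fidn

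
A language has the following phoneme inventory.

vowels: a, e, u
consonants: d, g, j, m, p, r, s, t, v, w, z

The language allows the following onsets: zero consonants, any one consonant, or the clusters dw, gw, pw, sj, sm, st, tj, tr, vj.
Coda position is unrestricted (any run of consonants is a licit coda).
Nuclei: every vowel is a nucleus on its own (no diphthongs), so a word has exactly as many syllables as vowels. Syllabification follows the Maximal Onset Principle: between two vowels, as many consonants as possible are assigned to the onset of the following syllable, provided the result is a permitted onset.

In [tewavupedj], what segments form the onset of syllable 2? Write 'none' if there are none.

w

Nuclei (vowels): e, a, u, e → 4 syllables.
σ1/σ2 boundary: /w/ is a single consonant, so it becomes the next onset.
σ2/σ3 boundary: /v/ → onset of the next syllable (single consonants are always licit onsets).
σ3/σ4 boundary: /p/ is a single consonant, so it becomes the next onset.
Result: te.wa.vu.pedj.
Syllable 2 is /wa/: onset /w/, nucleus /a/, coda ∅.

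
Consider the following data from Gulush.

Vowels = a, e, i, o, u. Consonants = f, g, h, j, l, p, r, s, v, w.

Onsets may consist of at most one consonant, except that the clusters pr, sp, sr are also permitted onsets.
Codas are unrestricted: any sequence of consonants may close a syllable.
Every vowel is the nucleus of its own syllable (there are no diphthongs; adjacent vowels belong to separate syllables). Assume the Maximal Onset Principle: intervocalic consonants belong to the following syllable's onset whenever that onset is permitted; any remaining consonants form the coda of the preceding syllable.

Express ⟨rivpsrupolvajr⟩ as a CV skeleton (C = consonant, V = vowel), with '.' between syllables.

CVCC.CCV.CVC.CVCC

Vowels present: i, u, o, a; each is a nucleus, giving 4 syllables.
σ1/σ2 boundary: cluster /vpsr/ — the longest permitted-onset suffix is /sr/; onset = /sr/, preceding coda = /vp/.
σ2/σ3 boundary: just /p/ — single C goes to the following onset.
σ3/σ4 boundary: /lv/; trying suffixes from longest down, /v/ is the first permitted one, so coda /l/ | onset /v/.
So the parse is rivp.sru.pol.vajr.
Mapping each syllable to C/V: /rivp/ → CVCC, /sru/ → CCV, /pol/ → CVC, /vajr/ → CVCC.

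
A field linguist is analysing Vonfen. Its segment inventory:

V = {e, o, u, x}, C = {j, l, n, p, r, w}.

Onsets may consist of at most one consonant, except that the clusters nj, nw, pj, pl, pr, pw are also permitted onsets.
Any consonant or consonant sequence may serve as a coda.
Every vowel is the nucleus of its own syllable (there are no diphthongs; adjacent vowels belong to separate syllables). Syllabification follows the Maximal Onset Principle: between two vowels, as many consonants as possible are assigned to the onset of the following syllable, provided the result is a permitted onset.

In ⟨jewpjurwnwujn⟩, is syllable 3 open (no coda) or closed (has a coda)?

Vowels present: e, u, u; each is a nucleus, giving 3 syllables.
/e…u/ gap (V1→V2): cluster /wpj/ — the longest permitted-onset suffix is /pj/; onset = /pj/, preceding coda = /w/.
/u…u/ gap (V2→V3): /rwnw/ splits as /rw/ + /nw/ (/nw/ is the longest suffix that is a licit onset).
Putting it together: jew.pjurw.nwujn.
Syllable 3 is /nwujn/ with coda /jn/, so it is closed.

closed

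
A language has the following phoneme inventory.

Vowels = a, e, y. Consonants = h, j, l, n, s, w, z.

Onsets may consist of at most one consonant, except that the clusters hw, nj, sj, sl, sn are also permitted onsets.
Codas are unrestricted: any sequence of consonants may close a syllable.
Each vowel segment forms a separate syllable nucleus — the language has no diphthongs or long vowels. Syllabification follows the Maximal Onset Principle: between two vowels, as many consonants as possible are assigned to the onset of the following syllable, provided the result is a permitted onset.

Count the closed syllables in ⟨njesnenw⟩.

1

Nuclei (vowels): e, e → 2 syllables.
σ1/σ2 boundary: /sn/ is a licit onset in full, so it all attaches to the next syllable.
So the parse is nje.snenw.
Classifying each syllable: /nje/ (open), /snenw/ (closed).
Closed syllables: 1.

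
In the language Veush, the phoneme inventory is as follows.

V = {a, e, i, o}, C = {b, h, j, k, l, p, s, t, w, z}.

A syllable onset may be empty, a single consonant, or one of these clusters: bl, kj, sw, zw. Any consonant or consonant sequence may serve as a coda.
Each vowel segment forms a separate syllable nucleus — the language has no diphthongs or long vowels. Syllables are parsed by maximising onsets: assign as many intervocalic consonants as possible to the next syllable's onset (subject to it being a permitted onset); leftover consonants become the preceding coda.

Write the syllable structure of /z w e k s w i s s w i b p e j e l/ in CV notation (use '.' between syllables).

The vowels are e, i, i, e, e — 5 nuclei, so 5 syllables.
V1 /e/ – V2 /i/: /ksw/; trying suffixes from longest down, /sw/ is the first permitted one, so coda /k/ | onset /sw/.
V2 /i/ – V3 /i/: /ssw/ splits as /s/ + /sw/ (/sw/ is the longest suffix that is a licit onset).
V3 /i/ – V4 /e/: /bp/ splits as /b/ + /p/ (/p/ is the longest suffix that is a licit onset).
V4 /e/ – V5 /e/: /j/ is a single consonant, so it becomes the next onset.
Result: zwek.swis.swib.pe.jel.
Mapping each syllable to C/V: /zwek/ → CCVC, /swis/ → CCVC, /swib/ → CCVC, /pe/ → CV, /jel/ → CVC.

CCVC.CCVC.CCVC.CV.CVC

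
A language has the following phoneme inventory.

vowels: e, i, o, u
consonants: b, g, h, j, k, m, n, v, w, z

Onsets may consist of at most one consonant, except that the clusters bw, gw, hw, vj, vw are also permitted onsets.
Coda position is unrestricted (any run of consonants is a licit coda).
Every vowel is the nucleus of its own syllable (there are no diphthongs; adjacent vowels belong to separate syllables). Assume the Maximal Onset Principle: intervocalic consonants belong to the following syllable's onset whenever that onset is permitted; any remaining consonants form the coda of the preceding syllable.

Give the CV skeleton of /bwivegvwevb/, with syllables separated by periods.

The vowels are i, e, e — 3 nuclei, so 3 syllables.
Between /i/ (V1) and /e/ (V2): just /v/ — single C goes to the following onset.
Between /e/ (V2) and /e/ (V3): /gvw/ splits as /g/ + /vw/ (/vw/ is the longest suffix that is a licit onset).
Result: bwi.veg.vwevb.
Mapping each syllable to C/V: /bwi/ → CCV, /veg/ → CVC, /vwevb/ → CCVCC.

CCV.CVC.CCVCC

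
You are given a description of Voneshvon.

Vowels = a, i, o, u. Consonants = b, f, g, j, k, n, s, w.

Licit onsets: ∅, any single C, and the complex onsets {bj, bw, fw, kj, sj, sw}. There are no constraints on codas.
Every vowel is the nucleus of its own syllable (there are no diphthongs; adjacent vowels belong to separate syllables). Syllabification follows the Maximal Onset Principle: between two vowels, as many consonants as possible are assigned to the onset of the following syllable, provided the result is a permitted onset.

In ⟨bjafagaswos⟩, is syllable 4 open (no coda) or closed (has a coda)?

Nuclei (vowels): a, a, a, o → 4 syllables.
/a…a/ gap (V1→V2): just /f/ — single C goes to the following onset.
/a…a/ gap (V2→V3): /g/ is a single consonant, so it becomes the next onset.
/a…o/ gap (V3→V4): /sw/ is a licit onset in full, so it all attaches to the next syllable.
Putting it together: bja.fa.ga.swos.
Syllable 4 is /swos/ with coda /s/, so it is closed.

closed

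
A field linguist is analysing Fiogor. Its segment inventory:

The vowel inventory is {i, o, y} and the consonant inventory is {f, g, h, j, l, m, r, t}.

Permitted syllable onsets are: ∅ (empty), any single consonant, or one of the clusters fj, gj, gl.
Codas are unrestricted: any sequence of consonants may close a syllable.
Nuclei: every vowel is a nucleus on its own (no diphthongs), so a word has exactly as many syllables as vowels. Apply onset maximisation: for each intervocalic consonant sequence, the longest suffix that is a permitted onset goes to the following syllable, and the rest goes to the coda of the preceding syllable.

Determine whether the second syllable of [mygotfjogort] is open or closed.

closed

Vowels present: y, o, o, o; each is a nucleus, giving 4 syllables.
/y…o/ gap (V1→V2): just /g/ — single C goes to the following onset.
/o…o/ gap (V2→V3): /tfj/; trying suffixes from longest down, /fj/ is the first permitted one, so coda /t/ | onset /fj/.
/o…o/ gap (V3→V4): /g/ → onset of the next syllable (single consonants are always licit onsets).
So the parse is my.got.fjo.gort.
Syllable 2 is /got/ with coda /t/, so it is closed.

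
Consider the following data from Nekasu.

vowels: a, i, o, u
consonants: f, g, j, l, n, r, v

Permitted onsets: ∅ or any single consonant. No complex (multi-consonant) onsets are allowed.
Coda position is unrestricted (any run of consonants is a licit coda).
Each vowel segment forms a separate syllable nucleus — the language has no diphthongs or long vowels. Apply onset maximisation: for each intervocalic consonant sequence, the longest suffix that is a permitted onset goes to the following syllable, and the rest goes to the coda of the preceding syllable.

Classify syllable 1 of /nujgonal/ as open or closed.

The vowels are u, o, a — 3 nuclei, so 3 syllables.
/u…o/ gap (V1→V2): /jg/ — longest licit onset from the right is /g/, leaving /j/ as coda.
/o…a/ gap (V2→V3): /n/ → onset of the next syllable (single consonants are always licit onsets).
Putting it together: nuj.go.nal.
Syllable 1 is /nuj/ with coda /j/, so it is closed.

closed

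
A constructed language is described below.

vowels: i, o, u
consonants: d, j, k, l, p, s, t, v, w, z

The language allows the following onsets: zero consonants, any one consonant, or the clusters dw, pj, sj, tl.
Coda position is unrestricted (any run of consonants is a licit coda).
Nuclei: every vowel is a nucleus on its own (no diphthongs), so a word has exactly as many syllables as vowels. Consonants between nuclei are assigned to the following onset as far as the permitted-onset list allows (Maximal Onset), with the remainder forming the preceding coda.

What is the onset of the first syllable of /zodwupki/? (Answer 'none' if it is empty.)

Nuclei (vowels): o, u, i → 3 syllables.
V1 /o/ – V2 /u/: /dw/ — entire cluster is a permitted onset → onset /dw/, coda ∅.
V2 /u/ – V3 /i/: /pk/ — longest licit onset from the right is /k/, leaving /p/ as coda.
Putting it together: zo.dwup.ki.
Syllable 1 is /zo/: onset /z/, nucleus /o/, coda ∅.

z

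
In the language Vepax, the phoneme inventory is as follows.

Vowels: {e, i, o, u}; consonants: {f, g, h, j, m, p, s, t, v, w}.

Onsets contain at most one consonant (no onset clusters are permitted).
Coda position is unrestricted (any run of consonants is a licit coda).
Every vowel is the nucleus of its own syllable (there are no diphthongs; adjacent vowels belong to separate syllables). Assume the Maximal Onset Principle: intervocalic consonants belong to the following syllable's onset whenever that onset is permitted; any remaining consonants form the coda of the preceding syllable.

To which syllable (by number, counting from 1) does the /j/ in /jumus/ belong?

1

Nuclei (vowels): u, u → 2 syllables.
σ1/σ2 boundary: just /m/ — single C goes to the following onset.
Syllabification: ju.mus.
The /j/ is in the onset of syllable 1 (/ju/).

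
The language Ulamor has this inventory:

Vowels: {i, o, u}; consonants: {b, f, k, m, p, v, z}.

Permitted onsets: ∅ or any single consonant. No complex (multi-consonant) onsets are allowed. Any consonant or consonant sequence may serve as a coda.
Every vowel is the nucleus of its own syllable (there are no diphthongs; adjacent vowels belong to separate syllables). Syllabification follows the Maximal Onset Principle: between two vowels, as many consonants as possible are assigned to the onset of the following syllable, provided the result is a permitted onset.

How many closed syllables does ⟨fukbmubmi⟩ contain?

Vowels present: u, u, i; each is a nucleus, giving 3 syllables.
V1 /u/ – V2 /u/: /kbm/ — longest licit onset from the right is /m/, leaving /kb/ as coda.
V2 /u/ – V3 /i/: /bm/ splits as /b/ + /m/ (/m/ is the longest suffix that is a licit onset).
Putting it together: fukb.mub.mi.
Classifying each syllable: /fukb/ (closed), /mub/ (closed), /mi/ (open).
Closed syllables: 2.

2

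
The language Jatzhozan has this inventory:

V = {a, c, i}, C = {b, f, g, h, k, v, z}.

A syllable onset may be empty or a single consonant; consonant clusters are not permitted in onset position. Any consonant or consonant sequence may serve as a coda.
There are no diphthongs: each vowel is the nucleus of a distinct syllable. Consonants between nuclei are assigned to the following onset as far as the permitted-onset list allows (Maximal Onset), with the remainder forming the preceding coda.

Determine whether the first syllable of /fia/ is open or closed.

open

The vowels are i, a — 2 nuclei, so 2 syllables.
/i…a/ gap (V1→V2): nothing intervenes; syllable break is V.V.
So the parse is fi.a.
Syllable 1 is /fi/; it ends in its nucleus with no coda, so it is open.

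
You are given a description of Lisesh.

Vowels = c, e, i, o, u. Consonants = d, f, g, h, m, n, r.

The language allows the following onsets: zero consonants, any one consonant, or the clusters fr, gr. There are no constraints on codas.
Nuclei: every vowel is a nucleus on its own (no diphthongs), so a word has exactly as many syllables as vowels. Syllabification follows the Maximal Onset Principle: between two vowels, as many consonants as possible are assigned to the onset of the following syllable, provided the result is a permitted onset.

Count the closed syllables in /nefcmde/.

Vowels present: e, c, e; each is a nucleus, giving 3 syllables.
/e…c/ gap (V1→V2): /f/ → onset of the next syllable (single consonants are always licit onsets).
/c…e/ gap (V2→V3): /md/; trying suffixes from longest down, /d/ is the first permitted one, so coda /m/ | onset /d/.
Putting it together: ne.fcm.de.
Classifying each syllable: /ne/ (open), /fcm/ (closed), /de/ (open).
Closed syllables: 1.

1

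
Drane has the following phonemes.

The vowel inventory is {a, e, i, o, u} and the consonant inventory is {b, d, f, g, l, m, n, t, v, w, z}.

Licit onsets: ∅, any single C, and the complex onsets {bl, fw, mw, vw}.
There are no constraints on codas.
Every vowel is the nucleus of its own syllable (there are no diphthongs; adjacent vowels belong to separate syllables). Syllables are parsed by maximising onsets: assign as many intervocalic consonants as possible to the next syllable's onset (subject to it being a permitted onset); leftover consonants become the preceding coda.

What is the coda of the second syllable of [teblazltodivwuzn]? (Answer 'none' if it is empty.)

Nuclei (vowels): e, a, o, i, u → 5 syllables.
/e…a/ gap (V1→V2): /bl/ — entire cluster is a permitted onset → onset /bl/, coda ∅.
/a…o/ gap (V2→V3): /zlt/ — longest licit onset from the right is /t/, leaving /zl/ as coda.
/o…i/ gap (V3→V4): /d/ → onset of the next syllable (single consonants are always licit onsets).
/i…u/ gap (V4→V5): /vw/ — entire cluster is a permitted onset → onset /vw/, coda ∅.
Syllabification: te.blazl.to.di.vwuzn.
Syllable 2 is /blazl/: onset /bl/, nucleus /a/, coda /zl/.

zl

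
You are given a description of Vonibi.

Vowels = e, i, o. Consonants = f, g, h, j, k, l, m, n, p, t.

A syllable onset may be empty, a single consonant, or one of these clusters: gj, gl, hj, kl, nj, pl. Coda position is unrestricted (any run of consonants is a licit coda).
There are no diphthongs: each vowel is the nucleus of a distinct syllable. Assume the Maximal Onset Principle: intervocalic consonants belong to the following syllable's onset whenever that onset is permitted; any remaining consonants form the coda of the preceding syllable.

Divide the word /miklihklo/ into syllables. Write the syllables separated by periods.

Vowels present: i, i, o; each is a nucleus, giving 3 syllables.
σ1/σ2 boundary: /kl/ — entire cluster is a permitted onset → onset /kl/, coda ∅.
σ2/σ3 boundary: /hkl/; trying suffixes from longest down, /kl/ is the first permitted one, so coda /h/ | onset /kl/.

mi.klih.klo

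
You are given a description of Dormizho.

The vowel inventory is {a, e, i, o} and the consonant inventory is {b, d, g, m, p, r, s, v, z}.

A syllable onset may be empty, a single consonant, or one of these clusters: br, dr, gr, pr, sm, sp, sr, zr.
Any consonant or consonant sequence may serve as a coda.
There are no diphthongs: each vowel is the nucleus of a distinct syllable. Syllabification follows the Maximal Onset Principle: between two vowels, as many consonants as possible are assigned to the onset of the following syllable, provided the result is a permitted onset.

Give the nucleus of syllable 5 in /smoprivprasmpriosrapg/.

o

Nuclei (vowels): o, i, a, i, o, a → 6 syllables.
The fifth nucleus (vowel 5 from the left) is /o/.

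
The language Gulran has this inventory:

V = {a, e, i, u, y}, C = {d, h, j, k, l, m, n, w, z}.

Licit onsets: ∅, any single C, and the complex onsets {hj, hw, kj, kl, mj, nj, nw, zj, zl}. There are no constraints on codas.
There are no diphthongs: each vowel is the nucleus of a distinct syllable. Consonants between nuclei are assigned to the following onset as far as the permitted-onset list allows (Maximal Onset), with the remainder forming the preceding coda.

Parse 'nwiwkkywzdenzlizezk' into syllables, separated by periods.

Nuclei (vowels): i, y, e, i, e → 5 syllables.
V1 /i/ – V2 /y/: /wkk/ — longest licit onset from the right is /k/, leaving /wk/ as coda.
V2 /y/ – V3 /e/: cluster /wzd/ — the longest permitted-onset suffix is /d/; onset = /d/, preceding coda = /wz/.
V3 /e/ – V4 /i/: /nzl/ splits as /n/ + /zl/ (/zl/ is the longest suffix that is a licit onset).
V4 /i/ – V5 /e/: /z/ → onset of the next syllable (single consonants are always licit onsets).

nwiwk.kywz.den.zli.zezk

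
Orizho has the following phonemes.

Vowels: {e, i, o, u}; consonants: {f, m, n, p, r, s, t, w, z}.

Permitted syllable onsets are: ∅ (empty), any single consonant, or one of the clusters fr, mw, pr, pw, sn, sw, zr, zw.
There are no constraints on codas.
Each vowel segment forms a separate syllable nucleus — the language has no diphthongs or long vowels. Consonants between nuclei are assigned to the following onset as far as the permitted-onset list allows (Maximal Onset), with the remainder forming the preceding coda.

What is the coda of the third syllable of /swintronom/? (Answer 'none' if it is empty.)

Nuclei (vowels): i, o, o → 3 syllables.
Between /i/ (V1) and /o/ (V2): cluster /ntr/ — the longest permitted-onset suffix is /r/; onset = /r/, preceding coda = /nt/.
Between /o/ (V2) and /o/ (V3): /n/ → onset of the next syllable (single consonants are always licit onsets).
Result: swint.ro.nom.
Syllable 3 is /nom/: onset /n/, nucleus /o/, coda /m/.

m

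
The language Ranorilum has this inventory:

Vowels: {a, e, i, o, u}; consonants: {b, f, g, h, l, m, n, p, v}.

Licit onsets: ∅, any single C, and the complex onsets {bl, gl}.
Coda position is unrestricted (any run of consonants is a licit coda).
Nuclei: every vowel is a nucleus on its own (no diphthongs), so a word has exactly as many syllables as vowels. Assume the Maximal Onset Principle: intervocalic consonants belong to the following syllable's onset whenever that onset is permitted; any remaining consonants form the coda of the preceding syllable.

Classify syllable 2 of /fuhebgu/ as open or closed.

closed

The vowels are u, e, u — 3 nuclei, so 3 syllables.
σ1/σ2 boundary: just /h/ — single C goes to the following onset.
σ2/σ3 boundary: cluster /bg/ — the longest permitted-onset suffix is /g/; onset = /g/, preceding coda = /b/.
Putting it together: fu.heb.gu.
Syllable 2 is /heb/ with coda /b/, so it is closed.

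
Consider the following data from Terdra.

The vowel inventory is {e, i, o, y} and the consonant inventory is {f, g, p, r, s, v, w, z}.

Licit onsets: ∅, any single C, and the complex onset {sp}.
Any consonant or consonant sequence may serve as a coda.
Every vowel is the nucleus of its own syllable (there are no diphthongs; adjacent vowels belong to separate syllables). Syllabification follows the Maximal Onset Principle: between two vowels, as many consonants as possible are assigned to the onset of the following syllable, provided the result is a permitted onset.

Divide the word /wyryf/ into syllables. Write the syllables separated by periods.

wy.ryf

Nuclei (vowels): y, y → 2 syllables.
Between /y/ (V1) and /y/ (V2): just /r/ — single C goes to the following onset.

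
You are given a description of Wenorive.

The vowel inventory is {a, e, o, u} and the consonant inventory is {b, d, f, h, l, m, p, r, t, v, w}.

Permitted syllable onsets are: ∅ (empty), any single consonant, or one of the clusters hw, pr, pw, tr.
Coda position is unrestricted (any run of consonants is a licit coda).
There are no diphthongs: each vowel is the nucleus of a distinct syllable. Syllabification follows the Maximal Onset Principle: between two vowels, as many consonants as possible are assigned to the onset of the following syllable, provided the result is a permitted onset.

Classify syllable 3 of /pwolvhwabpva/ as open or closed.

Nuclei (vowels): o, a, a → 3 syllables.
σ1/σ2 boundary: /lvhw/ splits as /lv/ + /hw/ (/hw/ is the longest suffix that is a licit onset).
σ2/σ3 boundary: /bpv/; trying suffixes from longest down, /v/ is the first permitted one, so coda /bp/ | onset /v/.
Putting it together: pwolv.hwabp.va.
Syllable 3 is /va/; it ends in its nucleus with no coda, so it is open.

open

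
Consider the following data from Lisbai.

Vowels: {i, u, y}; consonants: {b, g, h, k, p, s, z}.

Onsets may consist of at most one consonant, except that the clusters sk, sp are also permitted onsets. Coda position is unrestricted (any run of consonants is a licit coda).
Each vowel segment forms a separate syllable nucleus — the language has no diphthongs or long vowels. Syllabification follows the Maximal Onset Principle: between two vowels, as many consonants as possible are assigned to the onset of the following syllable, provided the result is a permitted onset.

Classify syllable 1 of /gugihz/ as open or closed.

open

The vowels are u, i — 2 nuclei, so 2 syllables.
Between /u/ (V1) and /i/ (V2): /g/ is a single consonant, so it becomes the next onset.
Syllabification: gu.gihz.
Syllable 1 is /gu/; it ends in its nucleus with no coda, so it is open.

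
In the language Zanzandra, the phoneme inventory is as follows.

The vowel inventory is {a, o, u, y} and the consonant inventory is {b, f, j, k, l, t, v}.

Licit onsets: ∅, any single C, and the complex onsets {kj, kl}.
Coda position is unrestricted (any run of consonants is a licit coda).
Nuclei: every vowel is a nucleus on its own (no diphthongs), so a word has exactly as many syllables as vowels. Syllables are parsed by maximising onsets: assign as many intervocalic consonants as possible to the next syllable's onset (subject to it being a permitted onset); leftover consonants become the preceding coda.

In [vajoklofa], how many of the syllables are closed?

Nuclei (vowels): a, o, o, a → 4 syllables.
σ1/σ2 boundary: /j/ → onset of the next syllable (single consonants are always licit onsets).
σ2/σ3 boundary: /kl/ is a licit onset in full, so it all attaches to the next syllable.
σ3/σ4 boundary: /f/ → onset of the next syllable (single consonants are always licit onsets).
So the parse is va.jo.klo.fa.
Classifying each syllable: /va/ (open), /jo/ (open), /klo/ (open), /fa/ (open).
Closed syllables: 0.

0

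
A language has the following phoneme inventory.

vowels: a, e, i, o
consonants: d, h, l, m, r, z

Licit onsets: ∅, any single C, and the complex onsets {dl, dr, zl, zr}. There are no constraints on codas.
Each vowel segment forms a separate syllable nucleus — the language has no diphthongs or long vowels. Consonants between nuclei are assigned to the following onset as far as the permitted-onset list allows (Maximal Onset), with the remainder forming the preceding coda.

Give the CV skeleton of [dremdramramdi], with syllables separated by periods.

CCVC.CCVC.CVC.CV

Vowels present: e, a, a, i; each is a nucleus, giving 4 syllables.
σ1/σ2 boundary: /mdr/ — longest licit onset from the right is /dr/, leaving /m/ as coda.
σ2/σ3 boundary: cluster /mr/ — the longest permitted-onset suffix is /r/; onset = /r/, preceding coda = /m/.
σ3/σ4 boundary: /md/ splits as /m/ + /d/ (/d/ is the longest suffix that is a licit onset).
Putting it together: drem.dram.ram.di.
Mapping each syllable to C/V: /drem/ → CCVC, /dram/ → CCVC, /ram/ → CVC, /di/ → CV.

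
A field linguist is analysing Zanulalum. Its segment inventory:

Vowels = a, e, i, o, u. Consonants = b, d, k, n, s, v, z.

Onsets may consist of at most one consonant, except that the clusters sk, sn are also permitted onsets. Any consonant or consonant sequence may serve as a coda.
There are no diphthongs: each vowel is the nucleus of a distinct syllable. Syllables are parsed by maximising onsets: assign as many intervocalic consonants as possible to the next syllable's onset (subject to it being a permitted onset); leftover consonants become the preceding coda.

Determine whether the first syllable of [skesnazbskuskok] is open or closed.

open

Vowels present: e, a, u, o; each is a nucleus, giving 4 syllables.
σ1/σ2 boundary: cluster /sn/ — /sn/ is itself a permitted onset, so the whole cluster goes right; preceding coda = ∅.
σ2/σ3 boundary: /zbsk/ — longest licit onset from the right is /sk/, leaving /zb/ as coda.
σ3/σ4 boundary: /sk/ is a licit onset in full, so it all attaches to the next syllable.
So the parse is ske.snazb.sku.skok.
Syllable 1 is /ske/; it ends in its nucleus with no coda, so it is open.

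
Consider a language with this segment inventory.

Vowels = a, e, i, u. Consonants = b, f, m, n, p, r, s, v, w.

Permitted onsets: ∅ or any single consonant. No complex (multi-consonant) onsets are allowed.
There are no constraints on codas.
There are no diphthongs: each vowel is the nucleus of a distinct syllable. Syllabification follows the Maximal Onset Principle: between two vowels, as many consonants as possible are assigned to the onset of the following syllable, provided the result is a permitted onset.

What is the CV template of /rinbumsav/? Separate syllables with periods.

Nuclei (vowels): i, u, a → 3 syllables.
/i…u/ gap (V1→V2): /nb/; trying suffixes from longest down, /b/ is the first permitted one, so coda /n/ | onset /b/.
/u…a/ gap (V2→V3): /ms/ — longest licit onset from the right is /s/, leaving /m/ as coda.
So the parse is rin.bum.sav.
Mapping each syllable to C/V: /rin/ → CVC, /bum/ → CVC, /sav/ → CVC.

CVC.CVC.CVC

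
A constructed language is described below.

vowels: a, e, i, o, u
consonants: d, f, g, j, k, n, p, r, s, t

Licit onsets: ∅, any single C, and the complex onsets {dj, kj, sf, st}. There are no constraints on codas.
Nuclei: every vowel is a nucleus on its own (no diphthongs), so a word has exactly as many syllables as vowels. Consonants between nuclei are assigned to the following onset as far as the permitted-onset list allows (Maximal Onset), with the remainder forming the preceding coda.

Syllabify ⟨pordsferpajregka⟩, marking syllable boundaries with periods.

Vowels present: o, e, a, e, a; each is a nucleus, giving 5 syllables.
σ1/σ2 boundary: /rdsf/ — longest licit onset from the right is /sf/, leaving /rd/ as coda.
σ2/σ3 boundary: cluster /rp/ — the longest permitted-onset suffix is /p/; onset = /p/, preceding coda = /r/.
σ3/σ4 boundary: cluster /jr/ — the longest permitted-onset suffix is /r/; onset = /r/, preceding coda = /j/.
σ4/σ5 boundary: cluster /gk/ — the longest permitted-onset suffix is /k/; onset = /k/, preceding coda = /g/.

pord.sfer.paj.reg.ka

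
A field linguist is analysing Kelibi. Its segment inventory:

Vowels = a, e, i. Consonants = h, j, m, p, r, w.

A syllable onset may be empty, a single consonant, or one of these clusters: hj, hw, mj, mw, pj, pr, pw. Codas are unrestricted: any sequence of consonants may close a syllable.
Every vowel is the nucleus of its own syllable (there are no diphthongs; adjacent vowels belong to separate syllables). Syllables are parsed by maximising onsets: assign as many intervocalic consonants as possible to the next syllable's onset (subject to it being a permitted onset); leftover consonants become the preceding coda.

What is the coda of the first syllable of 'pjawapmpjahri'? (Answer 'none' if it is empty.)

The vowels are a, a, a, i — 4 nuclei, so 4 syllables.
/a…a/ gap (V1→V2): /w/ → onset of the next syllable (single consonants are always licit onsets).
/a…a/ gap (V2→V3): /pmpj/ — longest licit onset from the right is /pj/, leaving /pm/ as coda.
/a…i/ gap (V3→V4): cluster /hr/ — the longest permitted-onset suffix is /r/; onset = /r/, preceding coda = /h/.
Syllabification: pja.wapm.pjah.ri.
Syllable 1 is /pja/: onset /pj/, nucleus /a/, coda ∅.

none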